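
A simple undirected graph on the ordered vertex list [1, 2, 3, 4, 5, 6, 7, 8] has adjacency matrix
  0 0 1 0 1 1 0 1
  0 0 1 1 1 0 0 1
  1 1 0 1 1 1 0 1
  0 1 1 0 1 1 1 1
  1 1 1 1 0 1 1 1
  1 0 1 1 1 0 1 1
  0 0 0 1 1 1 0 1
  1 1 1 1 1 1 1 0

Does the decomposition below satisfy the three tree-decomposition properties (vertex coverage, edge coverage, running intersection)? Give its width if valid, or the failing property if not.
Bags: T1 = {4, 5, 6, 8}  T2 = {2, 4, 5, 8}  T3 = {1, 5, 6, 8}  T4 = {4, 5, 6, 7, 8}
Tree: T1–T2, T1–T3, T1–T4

A tree decomposition must satisfy three properties: every vertex lies in some bag; for every edge, both endpoints lie together in some bag; and for every vertex, the bags containing it form a connected subtree. Here vertex 3 appears in no bag, so the decomposition is invalid.

No — vertex 3 appears in no bag.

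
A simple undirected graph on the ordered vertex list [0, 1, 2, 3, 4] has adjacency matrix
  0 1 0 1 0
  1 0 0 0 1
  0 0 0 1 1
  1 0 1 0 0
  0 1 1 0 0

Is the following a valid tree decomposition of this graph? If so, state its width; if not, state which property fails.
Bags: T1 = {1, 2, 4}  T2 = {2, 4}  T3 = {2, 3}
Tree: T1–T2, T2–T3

A tree decomposition must satisfy three properties: every vertex lies in some bag; for every edge, both endpoints lie together in some bag; and for every vertex, the bags containing it form a connected subtree. Here vertex 0 appears in no bag, so the decomposition is invalid.

No — vertex 0 appears in no bag.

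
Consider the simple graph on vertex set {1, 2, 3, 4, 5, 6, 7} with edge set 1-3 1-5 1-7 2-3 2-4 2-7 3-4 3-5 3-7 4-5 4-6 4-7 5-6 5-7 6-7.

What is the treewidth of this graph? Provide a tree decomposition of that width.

Every bag has size at most 4, so the width is 4 − 1 = 3 and tw(G) ≤ 3. For the lower bound, the 4 vertices {1, 3, 5, 7} are pairwise adjacent, and any tree decomposition puts a clique entirely inside one bag — forcing width ≥ 3. The upper and lower bounds meet at 3, so that is the treewidth.

Treewidth 3.
One optimal decomposition is:
Bags: B1 = {1, 3, 5, 7}  B2 = {3, 4, 5, 7}  B3 = {2, 3, 4, 7}  B4 = {4, 5, 6, 7}
Tree: B1–B2, B2–B3, B2–B4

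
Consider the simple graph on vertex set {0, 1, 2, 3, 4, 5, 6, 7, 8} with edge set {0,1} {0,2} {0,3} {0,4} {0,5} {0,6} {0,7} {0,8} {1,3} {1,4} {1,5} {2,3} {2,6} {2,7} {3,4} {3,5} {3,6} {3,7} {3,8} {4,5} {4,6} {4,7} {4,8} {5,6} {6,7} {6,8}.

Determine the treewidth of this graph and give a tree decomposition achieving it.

Treewidth 4.
Bags: B1 = {0, 3, 4, 6, 7}  B2 = {0, 3, 4, 5, 6}  B3 = {0, 3, 4, 6, 8}  B4 = {0, 1, 3, 4, 5}  B5 = {0, 2, 3, 6, 7}
Tree: B1–B2, B2–B3, B2–B4, B1–B5

Each bag holds 5 vertices, so the decomposition has width 4, which upper-bounds the treewidth. For the lower bound, the 5 vertices {0, 2, 3, 6, 7} are pairwise adjacent, and any tree decomposition puts a clique entirely inside one bag — forcing width ≥ 4. Hence tw(G) = 4 exactly.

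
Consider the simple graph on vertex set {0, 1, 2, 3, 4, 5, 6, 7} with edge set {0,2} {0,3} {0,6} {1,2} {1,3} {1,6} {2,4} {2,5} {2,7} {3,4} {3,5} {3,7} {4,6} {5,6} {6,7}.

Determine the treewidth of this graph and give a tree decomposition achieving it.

The largest bag has 4 vertices, giving width 3; this decomposition certifies tw(G) ≤ 3. For the lower bound: the 4 vertex sets {3,5}, {2,4}, {6}, {1} are disjoint, each induces a connected subgraph, and every pair is joined by at least one edge of G. Contracting each set to a single vertex therefore yields K_{4} as a minor, and since treewidth is minor-monotone, tw(G) ≥ tw(K_{4}) = 3. The upper and lower bounds meet at 3, so that is the treewidth.

Treewidth 3.
One such decomposition:
Bags: B1 = {2, 3, 5, 6}  B2 = {2, 3, 4, 6}  B3 = {1, 2, 3, 6}  B4 = {2, 3, 6, 7}  B5 = {0, 2, 3, 6}
Tree: B1–B2, B2–B3, B3–B4, B4–B5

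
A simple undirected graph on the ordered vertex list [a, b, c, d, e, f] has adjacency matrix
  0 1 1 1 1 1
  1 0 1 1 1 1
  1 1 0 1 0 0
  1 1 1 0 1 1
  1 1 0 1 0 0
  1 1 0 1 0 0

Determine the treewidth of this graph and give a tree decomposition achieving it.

Every bag has size at most 4, so the width is 4 − 1 = 3 and tw(G) ≤ 3. For the lower bound, the 4 vertices {a, b, d, e} are pairwise adjacent, and any tree decomposition puts a clique entirely inside one bag — forcing width ≥ 3. Hence tw(G) = 3 exactly.

Treewidth 3.
One such decomposition:
Bags: B1 = {a, b, d, e}  B2 = {a, b, d, f}  B3 = {a, b, c, d}
Tree: B1–B2, B1–B3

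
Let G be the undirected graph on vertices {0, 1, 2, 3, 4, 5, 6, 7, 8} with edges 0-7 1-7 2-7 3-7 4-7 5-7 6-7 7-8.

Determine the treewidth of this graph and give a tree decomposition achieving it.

Treewidth 1.
One optimal decomposition is:
Bags: B1 = {4, 7}  B2 = {6, 7}  B3 = {5, 7}  B4 = {3, 7}  B5 = {2, 7}  B6 = {0, 7}  B7 = {1, 7}  B8 = {7, 8}
Tree: B1–B2, B1–B3, B2–B4, B2–B5, B1–B6, B2–B7, B1–B8

The largest bag has 2 vertices, giving width 1; this decomposition certifies tw(G) ≤ 1. G has an edge, so its treewidth is at least 1. The upper and lower bounds meet at 1, so that is the treewidth.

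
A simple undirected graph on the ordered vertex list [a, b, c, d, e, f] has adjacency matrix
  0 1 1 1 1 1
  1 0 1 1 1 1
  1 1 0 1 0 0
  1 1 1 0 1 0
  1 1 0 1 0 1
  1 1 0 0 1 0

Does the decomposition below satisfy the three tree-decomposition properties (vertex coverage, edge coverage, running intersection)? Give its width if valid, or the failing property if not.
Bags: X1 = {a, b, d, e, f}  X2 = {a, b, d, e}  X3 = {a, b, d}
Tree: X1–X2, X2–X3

No — vertex c appears in no bag.

A tree decomposition must satisfy three properties: every vertex lies in some bag; for every edge, both endpoints lie together in some bag; and for every vertex, the bags containing it form a connected subtree. Here vertex c appears in no bag, so the decomposition is invalid.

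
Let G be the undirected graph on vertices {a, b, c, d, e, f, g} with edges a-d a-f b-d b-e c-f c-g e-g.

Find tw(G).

2

A width-2 tree decomposition is:
Bags: B1 = {b, e, g}  B2 = {b, d, g}  B3 = {a, d, g}  B4 = {a, f, g}  B5 = {c, f, g}
Tree: B1–B2, B2–B3, B3–B4, B4–B5
Every bag has size at most 3, so the width is 3 − 1 = 2 and tw(G) ≤ 2. For the lower bound, G contains the cycle g–e–b–d–a–f–c–g, so G is not a forest; only forests have treewidth ≤ 1, hence tw(G) ≥ 2. The upper and lower bounds meet at 2, so that is the treewidth.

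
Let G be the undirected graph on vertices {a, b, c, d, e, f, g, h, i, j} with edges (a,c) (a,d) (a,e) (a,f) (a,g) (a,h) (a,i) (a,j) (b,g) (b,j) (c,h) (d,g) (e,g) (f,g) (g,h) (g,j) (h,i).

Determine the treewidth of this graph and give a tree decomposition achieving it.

Each bag holds 3 vertices, so the decomposition has width 2, which upper-bounds the treewidth. Conversely, {a, d, g} is a clique of size 3, and the vertices of any clique must share a bag in every tree decomposition; so some bag has ≥ 3 vertices and tw(G) ≥ 2. Therefore the treewidth is 2.

Treewidth 2.
One such decomposition:
Bags: B1 = {a, e, g}  B2 = {a, g, h}  B3 = {a, g, j}  B4 = {a, d, g}  B5 = {a, f, g}  B6 = {b, g, j}  B7 = {a, h, i}  B8 = {a, c, h}
Tree: B1–B2, B2–B3, B2–B4, B4–B5, B3–B6, B2–B7, B2–B8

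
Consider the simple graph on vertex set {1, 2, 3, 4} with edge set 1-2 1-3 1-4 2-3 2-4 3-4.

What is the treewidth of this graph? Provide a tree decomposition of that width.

Treewidth 3.
One optimal decomposition is:
Bags: B1 = {1, 2, 3, 4}
Tree: (single bag)

With just one bag of size 4, the width is 4 − 1 = 3, so tw(G) ≤ 3. Conversely, {1, 2, 3, 4} is a clique of size 4, and the vertices of any clique must share a bag in every tree decomposition; so some bag has ≥ 4 vertices and tw(G) ≥ 3. Combining the bounds, tw(G) = 3.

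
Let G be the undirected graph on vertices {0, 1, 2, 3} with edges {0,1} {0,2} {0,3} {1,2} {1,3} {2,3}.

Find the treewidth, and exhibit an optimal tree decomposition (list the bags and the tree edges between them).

With just one bag of size 4, the width is 4 − 1 = 3, so tw(G) ≤ 3. Conversely, {0, 1, 2, 3} is a clique of size 4, and the vertices of any clique must share a bag in every tree decomposition; so some bag has ≥ 4 vertices and tw(G) ≥ 3. Therefore the treewidth is 3.

Treewidth 3.
One such decomposition:
Bags: B1 = {0, 1, 2, 3}
Tree: (single bag)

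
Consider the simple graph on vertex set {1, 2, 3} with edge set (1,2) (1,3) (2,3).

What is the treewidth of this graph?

A width-2 tree decomposition is:
Bags: B1 = {1, 2, 3}
Tree: (single bag)
With just one bag of size 3, the width is 3 − 1 = 2, so tw(G) ≤ 2. On the other hand G contains the 3-clique {1, 2, 3}. A clique must lie in a single bag of any decomposition, so no decomposition can have width below 2. Combining the bounds, tw(G) = 2.

2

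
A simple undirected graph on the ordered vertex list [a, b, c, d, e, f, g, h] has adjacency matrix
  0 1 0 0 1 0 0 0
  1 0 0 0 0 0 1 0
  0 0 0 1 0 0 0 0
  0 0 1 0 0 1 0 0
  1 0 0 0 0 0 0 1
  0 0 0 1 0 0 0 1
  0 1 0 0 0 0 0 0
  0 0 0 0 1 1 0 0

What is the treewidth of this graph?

1

A width-1 tree decomposition is:
Bags: B1 = {b, g}  B2 = {a, b}  B3 = {a, e}  B4 = {e, h}  B5 = {f, h}  B6 = {d, f}  B7 = {c, d}
Tree: B1–B2, B2–B3, B3–B4, B4–B5, B5–B6, B6–B7
The largest bag has 2 vertices, giving width 1; this decomposition certifies tw(G) ≤ 1. Any graph with an edge has treewidth ≥ 1, and G has the edge g–b. Hence tw(G) = 1 exactly.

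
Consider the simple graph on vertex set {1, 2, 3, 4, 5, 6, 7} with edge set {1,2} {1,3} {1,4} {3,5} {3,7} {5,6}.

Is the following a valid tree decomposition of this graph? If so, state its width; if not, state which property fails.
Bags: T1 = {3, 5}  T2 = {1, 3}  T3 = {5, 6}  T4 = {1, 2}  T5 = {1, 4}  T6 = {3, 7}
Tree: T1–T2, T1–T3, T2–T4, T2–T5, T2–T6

Yes; width 1.

Vertex coverage: the bags together contain {1, 2, 3, 4, 5, 6, 7}, the full vertex set. Edge coverage: each edge of G has both endpoints in at least one bag. Running intersection: for every vertex, the bags containing it form a connected subtree. All three properties hold, so this is a valid tree decomposition of width max|bag| − 1 = 1, and hence tw(G) ≤ 1.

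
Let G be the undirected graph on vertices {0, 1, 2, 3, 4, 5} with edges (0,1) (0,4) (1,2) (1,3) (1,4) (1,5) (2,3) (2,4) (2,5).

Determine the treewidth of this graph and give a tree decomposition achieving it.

The largest bag has 3 vertices, giving width 2; this decomposition certifies tw(G) ≤ 2. For the lower bound, the 3 vertices {0, 1, 4} are pairwise adjacent, and any tree decomposition puts a clique entirely inside one bag — forcing width ≥ 2. Hence tw(G) = 2 exactly.

Treewidth 2.
Bags: B1 = {1, 2, 4}  B2 = {0, 1, 4}  B3 = {1, 2, 5}  B4 = {1, 2, 3}
Tree: B1–B2, B1–B3, B3–B4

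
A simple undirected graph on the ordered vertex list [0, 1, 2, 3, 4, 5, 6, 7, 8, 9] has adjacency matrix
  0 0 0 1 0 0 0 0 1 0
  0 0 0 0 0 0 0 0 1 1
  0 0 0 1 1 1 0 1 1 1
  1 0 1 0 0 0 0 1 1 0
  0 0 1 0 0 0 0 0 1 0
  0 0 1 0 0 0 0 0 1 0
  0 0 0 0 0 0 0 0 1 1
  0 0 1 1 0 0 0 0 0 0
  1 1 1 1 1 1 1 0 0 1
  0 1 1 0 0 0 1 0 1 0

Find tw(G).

A width-2 tree decomposition is:
Bags: B1 = {2, 3, 8}  B2 = {2, 8, 9}  B3 = {2, 4, 8}  B4 = {6, 8, 9}  B5 = {2, 3, 7}  B6 = {0, 3, 8}  B7 = {2, 5, 8}  B8 = {1, 8, 9}
Tree: B1–B2, B1–B3, B2–B4, B1–B5, B1–B6, B1–B7, B4–B8
Each bag holds 3 vertices, so the decomposition has width 2, which upper-bounds the treewidth. On the other hand G contains the 3-clique {0, 3, 8}. A clique must lie in a single bag of any decomposition, so no decomposition can have width below 2. Hence tw(G) = 2 exactly.

2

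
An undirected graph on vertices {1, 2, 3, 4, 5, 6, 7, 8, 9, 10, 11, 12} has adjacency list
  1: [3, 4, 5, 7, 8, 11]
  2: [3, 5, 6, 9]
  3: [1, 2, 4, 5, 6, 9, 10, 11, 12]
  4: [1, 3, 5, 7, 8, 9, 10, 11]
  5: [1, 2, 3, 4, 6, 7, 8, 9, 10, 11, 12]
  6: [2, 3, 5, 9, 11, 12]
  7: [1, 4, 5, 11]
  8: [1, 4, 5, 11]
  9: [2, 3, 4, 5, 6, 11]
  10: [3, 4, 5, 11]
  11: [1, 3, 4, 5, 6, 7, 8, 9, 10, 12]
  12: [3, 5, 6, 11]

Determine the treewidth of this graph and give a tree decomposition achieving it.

Treewidth 4.
One such decomposition:
Bags: B1 = {3, 4, 5, 9, 11}  B2 = {3, 5, 6, 9, 11}  B3 = {1, 3, 4, 5, 11}  B4 = {2, 3, 5, 6, 9}  B5 = {1, 4, 5, 8, 11}  B6 = {3, 4, 5, 10, 11}  B7 = {3, 5, 6, 11, 12}  B8 = {1, 4, 5, 7, 11}
Tree: B1–B2, B1–B3, B2–B4, B3–B5, B1–B6, B2–B7, B5–B8

Every bag has size at most 5, so the width is 5 − 1 = 4 and tw(G) ≤ 4. For the lower bound, the 5 vertices {2, 3, 5, 6, 9} are pairwise adjacent, and any tree decomposition puts a clique entirely inside one bag — forcing width ≥ 4. Therefore the treewidth is 4.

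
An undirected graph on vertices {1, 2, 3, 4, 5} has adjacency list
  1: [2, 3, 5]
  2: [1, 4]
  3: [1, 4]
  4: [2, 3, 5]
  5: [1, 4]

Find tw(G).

2

A width-2 tree decomposition is:
Bags: B1 = {1, 2, 4}  B2 = {1, 4, 5}  B3 = {1, 3, 4}
Tree: B1–B2, B2–B3
Each bag holds 3 vertices, so the decomposition has width 2, which upper-bounds the treewidth. For the lower bound, G contains the cycle 2–4–5–1–2, so G is not a forest; only forests have treewidth ≤ 1, hence tw(G) ≥ 2. Hence tw(G) = 2 exactly.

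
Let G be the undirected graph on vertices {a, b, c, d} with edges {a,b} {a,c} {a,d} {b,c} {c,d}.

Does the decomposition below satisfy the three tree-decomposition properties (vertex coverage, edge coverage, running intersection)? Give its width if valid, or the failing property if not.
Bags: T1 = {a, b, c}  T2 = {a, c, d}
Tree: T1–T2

Every vertex of G appears in some bag (union = {a, b, c, d}); every edge is covered by a bag; and for each vertex v the set of bags containing v is connected in the bag tree. The decomposition is therefore valid. The largest bag has 3 vertices, so the width is 2.

Yes; width 2.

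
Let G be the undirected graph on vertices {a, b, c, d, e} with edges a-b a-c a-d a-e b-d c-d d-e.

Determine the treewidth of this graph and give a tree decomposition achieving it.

Treewidth 2.
One optimal decomposition is:
Bags: B1 = {a, c, d}  B2 = {a, d, e}  B3 = {a, b, d}
Tree: B1–B2, B2–B3

The largest bag has 3 vertices, giving width 2; this decomposition certifies tw(G) ≤ 2. For the lower bound, the 3 vertices {a, d, e} are pairwise adjacent, and any tree decomposition puts a clique entirely inside one bag — forcing width ≥ 2. Hence tw(G) = 2 exactly.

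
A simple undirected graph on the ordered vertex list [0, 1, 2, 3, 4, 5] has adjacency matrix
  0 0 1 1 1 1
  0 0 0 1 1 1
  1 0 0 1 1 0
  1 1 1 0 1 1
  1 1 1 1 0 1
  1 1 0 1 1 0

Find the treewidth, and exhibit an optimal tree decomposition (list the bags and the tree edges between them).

The largest bag has 4 vertices, giving width 3; this decomposition certifies tw(G) ≤ 3. Conversely, {0, 2, 3, 4} is a clique of size 4, and the vertices of any clique must share a bag in every tree decomposition; so some bag has ≥ 4 vertices and tw(G) ≥ 3. Hence tw(G) = 3 exactly.

Treewidth 3.
One optimal decomposition is:
Bags: B1 = {0, 3, 4, 5}  B2 = {0, 2, 3, 4}  B3 = {1, 3, 4, 5}
Tree: B1–B2, B1–B3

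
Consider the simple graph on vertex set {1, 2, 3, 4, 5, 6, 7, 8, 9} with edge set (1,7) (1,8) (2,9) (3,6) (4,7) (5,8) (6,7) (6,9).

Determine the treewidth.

1

A width-1 tree decomposition is:
Bags: B1 = {4, 7}  B2 = {1, 7}  B3 = {1, 8}  B4 = {6, 7}  B5 = {5, 8}  B6 = {6, 9}  B7 = {3, 6}  B8 = {2, 9}
Tree: B1–B2, B2–B3, B2–B4, B3–B5, B4–B6, B4–B7, B6–B8
Each bag holds 2 vertices, so the decomposition has width 1, which upper-bounds the treewidth. Any graph with an edge has treewidth ≥ 1, and G has the edge 7–4. The upper and lower bounds meet at 1, so that is the treewidth.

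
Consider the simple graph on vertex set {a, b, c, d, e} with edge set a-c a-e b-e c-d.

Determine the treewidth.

A width-1 tree decomposition is:
Bags: B1 = {c, d}  B2 = {a, c}  B3 = {a, e}  B4 = {b, e}
Tree: B1–B2, B2–B3, B3–B4
The largest bag has 2 vertices, giving width 1; this decomposition certifies tw(G) ≤ 1. Any graph with an edge has treewidth ≥ 1, and G has the edge c–d. Combining the bounds, tw(G) = 1.

1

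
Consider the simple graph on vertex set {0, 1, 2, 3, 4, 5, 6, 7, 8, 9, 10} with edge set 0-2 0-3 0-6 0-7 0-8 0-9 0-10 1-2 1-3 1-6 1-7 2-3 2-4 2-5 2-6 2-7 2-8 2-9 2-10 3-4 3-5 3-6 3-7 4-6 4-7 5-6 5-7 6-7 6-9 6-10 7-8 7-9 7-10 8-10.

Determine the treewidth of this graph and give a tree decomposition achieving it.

The largest bag has 5 vertices, giving width 4; this decomposition certifies tw(G) ≤ 4. Conversely, {0, 2, 7, 8, 10} is a clique of size 5, and the vertices of any clique must share a bag in every tree decomposition; so some bag has ≥ 5 vertices and tw(G) ≥ 4. Hence tw(G) = 4 exactly.

Treewidth 4.
Bags: B1 = {0, 2, 3, 6, 7}  B2 = {0, 2, 6, 7, 10}  B3 = {2, 3, 4, 6, 7}  B4 = {0, 2, 6, 7, 9}  B5 = {0, 2, 7, 8, 10}  B6 = {2, 3, 5, 6, 7}  B7 = {1, 2, 3, 6, 7}
Tree: B1–B2, B1–B3, B1–B4, B2–B5, B3–B6, B6–B7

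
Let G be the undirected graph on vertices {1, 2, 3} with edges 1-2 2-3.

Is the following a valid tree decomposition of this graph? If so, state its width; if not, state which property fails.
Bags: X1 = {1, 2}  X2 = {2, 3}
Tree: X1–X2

Yes; width 1.

Vertex coverage: the bags together contain {1, 2, 3}, the full vertex set. Edge coverage: each edge of G has both endpoints in at least one bag. Running intersection: for every vertex, the bags containing it form a connected subtree. All three properties hold, so this is a valid tree decomposition of width max|bag| − 1 = 1, and hence tw(G) ≤ 1.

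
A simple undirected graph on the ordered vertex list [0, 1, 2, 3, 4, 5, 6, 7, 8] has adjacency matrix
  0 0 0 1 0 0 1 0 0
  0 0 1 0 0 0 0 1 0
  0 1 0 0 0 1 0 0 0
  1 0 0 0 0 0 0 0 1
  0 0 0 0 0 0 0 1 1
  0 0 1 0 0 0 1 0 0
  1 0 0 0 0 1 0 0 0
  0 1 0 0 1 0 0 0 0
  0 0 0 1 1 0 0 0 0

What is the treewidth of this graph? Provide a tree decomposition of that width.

Treewidth 2.
One optimal decomposition is:
Bags: B1 = {1, 2, 7}  B2 = {2, 4, 7}  B3 = {2, 4, 8}  B4 = {2, 3, 8}  B5 = {0, 2, 3}  B6 = {0, 2, 6}  B7 = {2, 5, 6}
Tree: B1–B2, B2–B3, B3–B4, B4–B5, B5–B6, B6–B7

Every bag has size at most 3, so the width is 3 − 1 = 2 and tw(G) ≤ 2. Since 2–1–7–4–8–3–0–6–5–2 is a cycle in G, G is not acyclic. Forests are exactly the graphs of treewidth ≤ 1, so tw(G) ≥ 2. Hence tw(G) = 2 exactly.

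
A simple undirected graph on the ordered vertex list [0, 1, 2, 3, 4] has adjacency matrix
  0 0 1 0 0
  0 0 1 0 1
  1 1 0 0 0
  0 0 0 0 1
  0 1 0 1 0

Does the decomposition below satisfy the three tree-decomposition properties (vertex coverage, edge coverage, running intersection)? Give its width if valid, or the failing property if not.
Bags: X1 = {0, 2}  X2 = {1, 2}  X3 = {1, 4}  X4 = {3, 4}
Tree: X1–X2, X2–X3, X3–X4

Checking the three conditions: (i) the bags cover all of {0, 1, 2, 3, 4}; (ii) for each edge, some bag contains both endpoints; (iii) the bags containing any fixed vertex form a subtree. All hold, so the decomposition is valid with width 2 − 1 = 1.

Yes; width 1.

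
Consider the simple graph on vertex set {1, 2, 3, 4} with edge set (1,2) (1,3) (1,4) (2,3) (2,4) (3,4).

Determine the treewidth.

3

A width-3 tree decomposition is:
Bags: B1 = {1, 2, 3, 4}
Tree: (single bag)
A single bag containing all 4 vertices is trivially a valid decomposition of width 3. For the lower bound, the 4 vertices {1, 2, 3, 4} are pairwise adjacent, and any tree decomposition puts a clique entirely inside one bag — forcing width ≥ 3. The upper and lower bounds meet at 3, so that is the treewidth.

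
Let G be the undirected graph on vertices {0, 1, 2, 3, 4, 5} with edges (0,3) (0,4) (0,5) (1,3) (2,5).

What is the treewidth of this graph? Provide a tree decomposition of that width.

Each bag holds 2 vertices, so the decomposition has width 1, which upper-bounds the treewidth. Since G has at least one edge (e.g. 0–3), it is not an edgeless graph, so tw(G) ≥ 1. Therefore the treewidth is 1.

Treewidth 1.
Bags: B1 = {0, 3}  B2 = {0, 5}  B3 = {2, 5}  B4 = {0, 4}  B5 = {1, 3}
Tree: B1–B2, B2–B3, B1–B4, B1–B5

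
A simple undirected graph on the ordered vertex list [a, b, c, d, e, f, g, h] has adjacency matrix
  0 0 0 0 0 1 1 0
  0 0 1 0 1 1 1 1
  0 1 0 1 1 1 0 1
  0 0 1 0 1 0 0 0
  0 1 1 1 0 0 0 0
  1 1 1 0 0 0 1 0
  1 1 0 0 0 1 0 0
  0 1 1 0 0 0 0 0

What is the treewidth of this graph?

A width-2 tree decomposition is:
Bags: B1 = {b, c, e}  B2 = {b, c, h}  B3 = {c, d, e}  B4 = {b, c, f}  B5 = {b, f, g}  B6 = {a, f, g}
Tree: B1–B2, B1–B3, B1–B4, B4–B5, B5–B6
Each bag holds 3 vertices, so the decomposition has width 2, which upper-bounds the treewidth. On the other hand G contains the 3-clique {c, d, e}. A clique must lie in a single bag of any decomposition, so no decomposition can have width below 2. Combining the bounds, tw(G) = 2.

2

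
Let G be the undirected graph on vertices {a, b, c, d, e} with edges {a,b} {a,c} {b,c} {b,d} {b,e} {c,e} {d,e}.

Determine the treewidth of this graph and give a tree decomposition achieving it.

The largest bag has 3 vertices, giving width 2; this decomposition certifies tw(G) ≤ 2. For the lower bound, the 3 vertices {b, d, e} are pairwise adjacent, and any tree decomposition puts a clique entirely inside one bag — forcing width ≥ 2. Combining the bounds, tw(G) = 2.

Treewidth 2.
One optimal decomposition is:
Bags: B1 = {a, b, c}  B2 = {b, c, e}  B3 = {b, d, e}
Tree: B1–B2, B2–B3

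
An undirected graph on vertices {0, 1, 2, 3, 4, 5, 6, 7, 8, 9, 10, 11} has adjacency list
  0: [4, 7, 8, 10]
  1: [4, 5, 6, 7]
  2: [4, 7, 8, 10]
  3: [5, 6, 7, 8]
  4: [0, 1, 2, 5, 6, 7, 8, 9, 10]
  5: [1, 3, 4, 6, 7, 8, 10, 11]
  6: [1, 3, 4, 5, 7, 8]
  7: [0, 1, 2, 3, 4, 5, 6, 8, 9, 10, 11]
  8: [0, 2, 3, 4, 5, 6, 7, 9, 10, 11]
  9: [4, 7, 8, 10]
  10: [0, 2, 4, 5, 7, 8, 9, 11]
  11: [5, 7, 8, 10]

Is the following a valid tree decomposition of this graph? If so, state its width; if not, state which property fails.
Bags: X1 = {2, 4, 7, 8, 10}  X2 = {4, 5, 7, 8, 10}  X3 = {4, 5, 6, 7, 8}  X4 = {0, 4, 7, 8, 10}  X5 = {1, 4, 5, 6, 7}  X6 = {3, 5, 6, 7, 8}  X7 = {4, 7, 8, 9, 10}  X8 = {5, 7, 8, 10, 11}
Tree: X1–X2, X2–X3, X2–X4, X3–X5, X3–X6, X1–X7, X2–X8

Yes; width 4.

Every vertex of G appears in some bag (union = {0, 1, 2, 3, 4, 5, 6, 7, 8, 9, 10, 11}); every edge is covered by a bag; and for each vertex v the set of bags containing v is connected in the bag tree. The decomposition is therefore valid. The largest bag has 5 vertices, so the width is 4.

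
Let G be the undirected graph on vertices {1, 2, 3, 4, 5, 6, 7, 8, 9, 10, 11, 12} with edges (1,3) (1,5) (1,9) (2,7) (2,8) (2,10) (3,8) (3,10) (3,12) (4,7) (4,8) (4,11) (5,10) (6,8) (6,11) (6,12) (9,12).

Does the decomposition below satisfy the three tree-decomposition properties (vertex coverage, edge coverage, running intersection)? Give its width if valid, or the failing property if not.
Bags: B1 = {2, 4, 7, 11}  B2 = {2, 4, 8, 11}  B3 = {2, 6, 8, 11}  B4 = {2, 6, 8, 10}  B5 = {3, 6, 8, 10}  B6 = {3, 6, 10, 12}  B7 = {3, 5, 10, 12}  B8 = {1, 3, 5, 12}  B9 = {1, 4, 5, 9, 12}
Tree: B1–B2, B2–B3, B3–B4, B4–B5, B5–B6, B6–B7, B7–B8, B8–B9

A tree decomposition must satisfy three properties: every vertex lies in some bag; for every edge, both endpoints lie together in some bag; and for every vertex, the bags containing it form a connected subtree. Here bags containing vertex 4 are not connected in the tree, so the decomposition is invalid.

No — bags containing vertex 4 are not connected in the tree.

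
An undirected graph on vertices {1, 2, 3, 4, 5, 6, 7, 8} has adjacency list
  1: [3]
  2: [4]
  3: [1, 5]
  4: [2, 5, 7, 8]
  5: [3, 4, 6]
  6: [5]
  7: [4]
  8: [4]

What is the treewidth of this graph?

A width-1 tree decomposition is:
Bags: B1 = {4, 7}  B2 = {4, 5}  B3 = {3, 5}  B4 = {4, 8}  B5 = {2, 4}  B6 = {5, 6}  B7 = {1, 3}
Tree: B1–B2, B2–B3, B2–B4, B2–B5, B2–B6, B3–B7
Every bag has size at most 2, so the width is 2 − 1 = 1 and tw(G) ≤ 1. G has an edge, so its treewidth is at least 1. Combining the bounds, tw(G) = 1.

1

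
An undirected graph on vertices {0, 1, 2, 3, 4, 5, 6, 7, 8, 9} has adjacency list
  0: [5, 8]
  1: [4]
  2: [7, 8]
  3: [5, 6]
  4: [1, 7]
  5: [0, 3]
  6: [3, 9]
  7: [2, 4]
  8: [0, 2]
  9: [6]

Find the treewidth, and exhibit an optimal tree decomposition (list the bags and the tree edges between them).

Every bag has size at most 2, so the width is 2 − 1 = 1 and tw(G) ≤ 1. Since G has at least one edge (e.g. 9–6), it is not an edgeless graph, so tw(G) ≥ 1. Hence tw(G) = 1 exactly.

Treewidth 1.
One such decomposition:
Bags: B1 = {6, 9}  B2 = {3, 6}  B3 = {3, 5}  B4 = {0, 5}  B5 = {0, 8}  B6 = {2, 8}  B7 = {2, 7}  B8 = {4, 7}  B9 = {1, 4}
Tree: B1–B2, B2–B3, B3–B4, B4–B5, B5–B6, B6–B7, B7–B8, B8–B9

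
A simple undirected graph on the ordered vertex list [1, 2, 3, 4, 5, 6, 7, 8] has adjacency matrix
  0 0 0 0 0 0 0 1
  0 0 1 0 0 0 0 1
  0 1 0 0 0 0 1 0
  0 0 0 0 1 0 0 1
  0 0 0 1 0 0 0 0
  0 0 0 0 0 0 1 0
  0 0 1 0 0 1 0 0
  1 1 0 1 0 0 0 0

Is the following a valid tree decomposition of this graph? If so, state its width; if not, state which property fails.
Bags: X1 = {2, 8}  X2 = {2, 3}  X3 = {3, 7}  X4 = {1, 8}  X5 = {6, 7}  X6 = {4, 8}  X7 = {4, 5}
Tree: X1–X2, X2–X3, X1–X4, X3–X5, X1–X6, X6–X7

Yes; width 1.

Vertex coverage: the bags together contain {1, 2, 3, 4, 5, 6, 7, 8}, the full vertex set. Edge coverage: each edge of G has both endpoints in at least one bag. Running intersection: for every vertex, the bags containing it form a connected subtree. All three properties hold, so this is a valid tree decomposition of width max|bag| − 1 = 1, and hence tw(G) ≤ 1.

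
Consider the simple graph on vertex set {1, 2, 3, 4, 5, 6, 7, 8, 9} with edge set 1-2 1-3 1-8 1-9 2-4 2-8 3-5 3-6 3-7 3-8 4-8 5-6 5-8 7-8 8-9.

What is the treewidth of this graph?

2

A width-2 tree decomposition is:
Bags: B1 = {1, 2, 8}  B2 = {1, 3, 8}  B3 = {2, 4, 8}  B4 = {1, 8, 9}  B5 = {3, 5, 8}  B6 = {3, 7, 8}  B7 = {3, 5, 6}
Tree: B1–B2, B1–B3, B2–B4, B2–B5, B5–B6, B5–B7
Every bag has size at most 3, so the width is 3 − 1 = 2 and tw(G) ≤ 2. Conversely, {1, 8, 9} is a clique of size 3, and the vertices of any clique must share a bag in every tree decomposition; so some bag has ≥ 3 vertices and tw(G) ≥ 2. Therefore the treewidth is 2.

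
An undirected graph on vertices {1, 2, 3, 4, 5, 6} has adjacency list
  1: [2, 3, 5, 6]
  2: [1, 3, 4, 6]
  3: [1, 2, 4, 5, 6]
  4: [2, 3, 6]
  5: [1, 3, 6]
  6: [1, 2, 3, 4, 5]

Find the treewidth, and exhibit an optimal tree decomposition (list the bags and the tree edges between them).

Treewidth 3.
One such decomposition:
Bags: B1 = {2, 3, 4, 6}  B2 = {1, 2, 3, 6}  B3 = {1, 3, 5, 6}
Tree: B1–B2, B2–B3

Every bag has size at most 4, so the width is 4 − 1 = 3 and tw(G) ≤ 3. Conversely, {1, 2, 3, 6} is a clique of size 4, and the vertices of any clique must share a bag in every tree decomposition; so some bag has ≥ 4 vertices and tw(G) ≥ 3. The upper and lower bounds meet at 3, so that is the treewidth.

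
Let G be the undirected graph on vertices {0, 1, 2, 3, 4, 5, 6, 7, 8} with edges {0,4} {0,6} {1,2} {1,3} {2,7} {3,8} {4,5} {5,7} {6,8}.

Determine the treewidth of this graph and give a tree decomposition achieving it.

Treewidth 2.
One such decomposition:
Bags: B1 = {0, 6, 8}  B2 = {0, 4, 8}  B3 = {4, 5, 8}  B4 = {5, 7, 8}  B5 = {2, 7, 8}  B6 = {1, 2, 8}  B7 = {1, 3, 8}
Tree: B1–B2, B2–B3, B3–B4, B4–B5, B5–B6, B6–B7

Every bag has size at most 3, so the width is 3 − 1 = 2 and tw(G) ≤ 2. Since 8–6–0–4–5–7–2–1–3–8 is a cycle in G, G is not acyclic. Forests are exactly the graphs of treewidth ≤ 1, so tw(G) ≥ 2. The upper and lower bounds meet at 2, so that is the treewidth.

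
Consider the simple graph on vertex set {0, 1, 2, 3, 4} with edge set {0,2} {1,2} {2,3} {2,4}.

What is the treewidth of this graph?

A width-1 tree decomposition is:
Bags: B1 = {0, 2}  B2 = {2, 4}  B3 = {2, 3}  B4 = {1, 2}
Tree: B1–B2, B1–B3, B3–B4
Each bag holds 2 vertices, so the decomposition has width 1, which upper-bounds the treewidth. G has an edge, so its treewidth is at least 1. Therefore the treewidth is 1.

1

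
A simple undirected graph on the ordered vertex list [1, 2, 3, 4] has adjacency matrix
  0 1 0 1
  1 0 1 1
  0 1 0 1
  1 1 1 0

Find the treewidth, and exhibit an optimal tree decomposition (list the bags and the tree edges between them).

Each bag holds 3 vertices, so the decomposition has width 2, which upper-bounds the treewidth. For the lower bound, the 3 vertices {1, 2, 4} are pairwise adjacent, and any tree decomposition puts a clique entirely inside one bag — forcing width ≥ 2. Combining the bounds, tw(G) = 2.

Treewidth 2.
One such decomposition:
Bags: B1 = {1, 2, 4}  B2 = {2, 3, 4}
Tree: B1–B2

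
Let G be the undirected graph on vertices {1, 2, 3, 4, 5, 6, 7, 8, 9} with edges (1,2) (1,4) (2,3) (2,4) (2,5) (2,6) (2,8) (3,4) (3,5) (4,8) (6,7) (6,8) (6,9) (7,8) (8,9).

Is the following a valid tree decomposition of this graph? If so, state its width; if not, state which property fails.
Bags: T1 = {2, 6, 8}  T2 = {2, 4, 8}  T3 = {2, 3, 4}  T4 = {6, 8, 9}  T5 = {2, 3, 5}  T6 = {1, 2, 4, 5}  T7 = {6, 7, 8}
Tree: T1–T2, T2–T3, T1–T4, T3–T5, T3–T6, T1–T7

A tree decomposition must satisfy three properties: every vertex lies in some bag; for every edge, both endpoints lie together in some bag; and for every vertex, the bags containing it form a connected subtree. Here bags containing vertex 5 are not connected in the tree, so the decomposition is invalid.

No — bags containing vertex 5 are not connected in the tree.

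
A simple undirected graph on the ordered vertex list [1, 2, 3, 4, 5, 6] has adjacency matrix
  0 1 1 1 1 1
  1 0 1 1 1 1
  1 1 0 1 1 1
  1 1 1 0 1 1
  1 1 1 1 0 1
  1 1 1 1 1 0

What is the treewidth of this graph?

A width-5 tree decomposition is:
Bags: B1 = {1, 2, 3, 4, 5, 6}
Tree: (single bag)
With just one bag of size 6, the width is 6 − 1 = 5, so tw(G) ≤ 5. On the other hand G contains the 6-clique {1, 2, 3, 4, 5, 6}. A clique must lie in a single bag of any decomposition, so no decomposition can have width below 5. The upper and lower bounds meet at 5, so that is the treewidth.

5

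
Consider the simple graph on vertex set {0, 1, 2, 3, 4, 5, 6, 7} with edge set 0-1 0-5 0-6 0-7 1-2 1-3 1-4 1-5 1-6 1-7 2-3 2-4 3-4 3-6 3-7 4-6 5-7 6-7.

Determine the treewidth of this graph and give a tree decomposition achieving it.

Treewidth 3.
One optimal decomposition is:
Bags: B1 = {1, 3, 6, 7}  B2 = {0, 1, 6, 7}  B3 = {1, 3, 4, 6}  B4 = {1, 2, 3, 4}  B5 = {0, 1, 5, 7}
Tree: B1–B2, B1–B3, B3–B4, B2–B5

Every bag has size at most 4, so the width is 4 − 1 = 3 and tw(G) ≤ 3. Conversely, {0, 1, 5, 7} is a clique of size 4, and the vertices of any clique must share a bag in every tree decomposition; so some bag has ≥ 4 vertices and tw(G) ≥ 3. Hence tw(G) = 3 exactly.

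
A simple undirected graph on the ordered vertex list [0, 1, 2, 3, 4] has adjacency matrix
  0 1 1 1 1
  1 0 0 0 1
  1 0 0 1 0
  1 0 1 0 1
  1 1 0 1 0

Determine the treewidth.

2

A width-2 tree decomposition is:
Bags: B1 = {0, 1, 4}  B2 = {0, 3, 4}  B3 = {0, 2, 3}
Tree: B1–B2, B2–B3
Every bag has size at most 3, so the width is 3 − 1 = 2 and tw(G) ≤ 2. For the lower bound, the 3 vertices {0, 1, 4} are pairwise adjacent, and any tree decomposition puts a clique entirely inside one bag — forcing width ≥ 2. The upper and lower bounds meet at 2, so that is the treewidth.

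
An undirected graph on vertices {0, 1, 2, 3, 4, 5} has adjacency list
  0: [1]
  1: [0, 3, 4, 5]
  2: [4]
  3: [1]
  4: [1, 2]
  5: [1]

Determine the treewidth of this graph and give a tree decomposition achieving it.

Treewidth 1.
One such decomposition:
Bags: B1 = {2, 4}  B2 = {1, 4}  B3 = {1, 3}  B4 = {0, 1}  B5 = {1, 5}
Tree: B1–B2, B2–B3, B2–B4, B2–B5

Each bag holds 2 vertices, so the decomposition has width 1, which upper-bounds the treewidth. G has an edge, so its treewidth is at least 1. The upper and lower bounds meet at 1, so that is the treewidth.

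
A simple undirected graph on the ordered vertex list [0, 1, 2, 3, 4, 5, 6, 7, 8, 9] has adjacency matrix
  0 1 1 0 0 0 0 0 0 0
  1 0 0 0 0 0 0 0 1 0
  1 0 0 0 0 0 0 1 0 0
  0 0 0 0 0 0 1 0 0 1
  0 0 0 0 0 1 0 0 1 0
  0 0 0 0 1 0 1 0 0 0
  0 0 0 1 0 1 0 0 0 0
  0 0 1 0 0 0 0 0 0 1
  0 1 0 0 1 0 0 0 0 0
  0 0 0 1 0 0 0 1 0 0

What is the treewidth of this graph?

2

A width-2 tree decomposition is:
Bags: B1 = {4, 5, 8}  B2 = {5, 6, 8}  B3 = {3, 6, 8}  B4 = {3, 8, 9}  B5 = {7, 8, 9}  B6 = {2, 7, 8}  B7 = {0, 2, 8}  B8 = {0, 1, 8}
Tree: B1–B2, B2–B3, B3–B4, B4–B5, B5–B6, B6–B7, B7–B8
Each bag holds 3 vertices, so the decomposition has width 2, which upper-bounds the treewidth. For the lower bound, G contains the cycle 8–4–5–6–3–9–7–2–0–1–8, so G is not a forest; only forests have treewidth ≤ 1, hence tw(G) ≥ 2. Hence tw(G) = 2 exactly.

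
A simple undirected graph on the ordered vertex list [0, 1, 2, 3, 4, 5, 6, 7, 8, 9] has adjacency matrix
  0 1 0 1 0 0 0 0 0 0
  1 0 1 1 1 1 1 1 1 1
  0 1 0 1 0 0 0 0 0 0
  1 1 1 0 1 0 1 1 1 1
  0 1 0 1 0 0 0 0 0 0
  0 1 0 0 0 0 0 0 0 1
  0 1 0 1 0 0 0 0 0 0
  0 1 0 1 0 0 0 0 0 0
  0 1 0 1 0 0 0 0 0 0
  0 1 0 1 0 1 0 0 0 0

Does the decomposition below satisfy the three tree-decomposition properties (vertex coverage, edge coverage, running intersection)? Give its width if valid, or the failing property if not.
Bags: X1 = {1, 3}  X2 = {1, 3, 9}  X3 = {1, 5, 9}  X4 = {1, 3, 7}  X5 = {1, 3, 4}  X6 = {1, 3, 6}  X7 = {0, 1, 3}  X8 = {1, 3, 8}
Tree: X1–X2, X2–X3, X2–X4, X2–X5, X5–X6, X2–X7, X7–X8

No — vertex 2 appears in no bag.

A tree decomposition must satisfy three properties: every vertex lies in some bag; for every edge, both endpoints lie together in some bag; and for every vertex, the bags containing it form a connected subtree. Here vertex 2 appears in no bag, so the decomposition is invalid.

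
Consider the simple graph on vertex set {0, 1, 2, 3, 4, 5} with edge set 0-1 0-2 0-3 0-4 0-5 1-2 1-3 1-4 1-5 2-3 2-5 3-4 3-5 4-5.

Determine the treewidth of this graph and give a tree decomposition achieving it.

Each bag holds 5 vertices, so the decomposition has width 4, which upper-bounds the treewidth. Conversely, {0, 1, 2, 3, 5} is a clique of size 5, and the vertices of any clique must share a bag in every tree decomposition; so some bag has ≥ 5 vertices and tw(G) ≥ 4. Combining the bounds, tw(G) = 4.

Treewidth 4.
One such decomposition:
Bags: B1 = {0, 1, 2, 3, 5}  B2 = {0, 1, 3, 4, 5}
Tree: B1–B2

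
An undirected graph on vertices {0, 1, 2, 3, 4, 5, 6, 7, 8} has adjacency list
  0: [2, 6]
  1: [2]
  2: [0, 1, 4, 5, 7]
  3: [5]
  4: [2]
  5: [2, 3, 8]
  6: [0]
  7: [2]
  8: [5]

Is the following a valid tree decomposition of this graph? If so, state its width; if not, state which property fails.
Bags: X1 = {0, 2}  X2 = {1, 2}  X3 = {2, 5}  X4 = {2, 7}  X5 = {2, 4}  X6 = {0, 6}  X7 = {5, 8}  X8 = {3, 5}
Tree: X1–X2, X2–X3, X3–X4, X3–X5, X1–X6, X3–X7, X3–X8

Vertex coverage: the bags together contain {0, 1, 2, 3, 4, 5, 6, 7, 8}, the full vertex set. Edge coverage: each edge of G has both endpoints in at least one bag. Running intersection: for every vertex, the bags containing it form a connected subtree. All three properties hold, so this is a valid tree decomposition of width max|bag| − 1 = 1, and hence tw(G) ≤ 1.

Yes; width 1.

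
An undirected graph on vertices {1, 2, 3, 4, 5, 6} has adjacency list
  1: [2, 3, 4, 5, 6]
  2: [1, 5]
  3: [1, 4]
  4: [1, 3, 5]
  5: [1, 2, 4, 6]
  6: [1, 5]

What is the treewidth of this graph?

2

A width-2 tree decomposition is:
Bags: B1 = {1, 2, 5}  B2 = {1, 4, 5}  B3 = {1, 3, 4}  B4 = {1, 5, 6}
Tree: B1–B2, B2–B3, B2–B4
Each bag holds 3 vertices, so the decomposition has width 2, which upper-bounds the treewidth. On the other hand G contains the 3-clique {1, 3, 4}. A clique must lie in a single bag of any decomposition, so no decomposition can have width below 2. Combining the bounds, tw(G) = 2.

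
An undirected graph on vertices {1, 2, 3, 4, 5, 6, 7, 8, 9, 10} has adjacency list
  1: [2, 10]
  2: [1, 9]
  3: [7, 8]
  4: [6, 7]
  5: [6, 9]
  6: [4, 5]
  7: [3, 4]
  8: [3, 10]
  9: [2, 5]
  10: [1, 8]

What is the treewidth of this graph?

A width-2 tree decomposition is:
Bags: B1 = {4, 6, 7}  B2 = {3, 6, 7}  B3 = {3, 6, 8}  B4 = {6, 8, 10}  B5 = {1, 6, 10}  B6 = {1, 2, 6}  B7 = {2, 6, 9}  B8 = {5, 6, 9}
Tree: B1–B2, B2–B3, B3–B4, B4–B5, B5–B6, B6–B7, B7–B8
Each bag holds 3 vertices, so the decomposition has width 2, which upper-bounds the treewidth. Since 6–4–7–3–8–10–1–2–9–5–6 is a cycle in G, G is not acyclic. Forests are exactly the graphs of treewidth ≤ 1, so tw(G) ≥ 2. Therefore the treewidth is 2.

2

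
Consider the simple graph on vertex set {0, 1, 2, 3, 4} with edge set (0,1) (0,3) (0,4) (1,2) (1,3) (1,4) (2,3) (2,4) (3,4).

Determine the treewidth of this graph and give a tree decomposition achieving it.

Treewidth 3.
One optimal decomposition is:
Bags: B1 = {1, 2, 3, 4}  B2 = {0, 1, 3, 4}
Tree: B1–B2

Every bag has size at most 4, so the width is 4 − 1 = 3 and tw(G) ≤ 3. On the other hand G contains the 4-clique {0, 1, 3, 4}. A clique must lie in a single bag of any decomposition, so no decomposition can have width below 3. Hence tw(G) = 3 exactly.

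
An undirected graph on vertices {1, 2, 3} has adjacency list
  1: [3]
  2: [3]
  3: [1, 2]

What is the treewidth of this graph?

1

A width-1 tree decomposition is:
Bags: B1 = {1, 3}  B2 = {2, 3}
Tree: B1–B2
The largest bag has 2 vertices, giving width 1; this decomposition certifies tw(G) ≤ 1. G has an edge, so its treewidth is at least 1. Hence tw(G) = 1 exactly.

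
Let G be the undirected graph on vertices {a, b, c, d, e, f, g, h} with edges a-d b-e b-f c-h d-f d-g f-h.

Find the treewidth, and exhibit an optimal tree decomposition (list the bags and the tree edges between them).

Treewidth 1.
Bags: B1 = {d, f}  B2 = {b, f}  B3 = {a, d}  B4 = {d, g}  B5 = {f, h}  B6 = {b, e}  B7 = {c, h}
Tree: B1–B2, B1–B3, B3–B4, B2–B5, B2–B6, B5–B7

Every bag has size at most 2, so the width is 2 − 1 = 1 and tw(G) ≤ 1. Since G has at least one edge (e.g. f–d), it is not an edgeless graph, so tw(G) ≥ 1. Combining the bounds, tw(G) = 1.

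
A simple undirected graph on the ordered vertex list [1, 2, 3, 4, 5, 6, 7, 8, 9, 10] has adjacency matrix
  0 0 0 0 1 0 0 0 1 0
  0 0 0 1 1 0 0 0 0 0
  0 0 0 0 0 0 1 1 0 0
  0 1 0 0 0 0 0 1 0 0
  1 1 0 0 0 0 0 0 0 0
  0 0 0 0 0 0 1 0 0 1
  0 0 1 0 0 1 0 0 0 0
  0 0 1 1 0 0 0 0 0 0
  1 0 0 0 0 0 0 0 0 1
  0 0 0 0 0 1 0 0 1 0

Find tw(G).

A width-2 tree decomposition is:
Bags: B1 = {3, 4, 8}  B2 = {3, 4, 7}  B3 = {4, 6, 7}  B4 = {4, 6, 10}  B5 = {4, 9, 10}  B6 = {1, 4, 9}  B7 = {1, 4, 5}  B8 = {2, 4, 5}
Tree: B1–B2, B2–B3, B3–B4, B4–B5, B5–B6, B6–B7, B7–B8
Every bag has size at most 3, so the width is 3 − 1 = 2 and tw(G) ≤ 2. The edges 4–8–3–7–6–10–9–1–5–2–4 form a cycle, so G is not a tree and its treewidth is at least 2. Combining the bounds, tw(G) = 2.

2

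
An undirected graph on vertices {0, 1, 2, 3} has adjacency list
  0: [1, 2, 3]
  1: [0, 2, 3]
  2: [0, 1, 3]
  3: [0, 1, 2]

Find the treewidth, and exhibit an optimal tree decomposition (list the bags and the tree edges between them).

A single bag containing all 4 vertices is trivially a valid decomposition of width 3. Conversely, {0, 1, 2, 3} is a clique of size 4, and the vertices of any clique must share a bag in every tree decomposition; so some bag has ≥ 4 vertices and tw(G) ≥ 3. The upper and lower bounds meet at 3, so that is the treewidth.

Treewidth 3.
Bags: B1 = {0, 1, 2, 3}
Tree: (single bag)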